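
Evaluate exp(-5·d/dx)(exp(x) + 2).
e^{x - 5} + 2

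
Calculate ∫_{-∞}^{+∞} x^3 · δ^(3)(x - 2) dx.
-6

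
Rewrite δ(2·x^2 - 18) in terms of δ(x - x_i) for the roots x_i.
\frac{\delta(x - 3) + \delta(x + 3)}{12}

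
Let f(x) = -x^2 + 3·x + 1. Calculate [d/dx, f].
3 - 2 x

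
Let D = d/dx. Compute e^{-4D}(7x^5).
7 x^{5} - 140 x^{4} + 1120 x^{3} - 4480 x^{2} + 8960 x - 7168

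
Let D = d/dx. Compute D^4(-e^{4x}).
- 256 e^{4 x}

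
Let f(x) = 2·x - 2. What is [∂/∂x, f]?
2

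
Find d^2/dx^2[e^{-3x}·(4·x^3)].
12 x \left(3 x^{2} - 6 x + 2\right) e^{- 3 x}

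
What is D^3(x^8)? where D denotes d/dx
336 x^{5}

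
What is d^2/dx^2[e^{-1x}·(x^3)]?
x \left(x^{2} - 6 x + 6\right) e^{- x}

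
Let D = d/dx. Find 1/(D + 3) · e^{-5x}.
- \frac{e^{- 5 x}}{2}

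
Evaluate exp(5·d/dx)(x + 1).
x + 6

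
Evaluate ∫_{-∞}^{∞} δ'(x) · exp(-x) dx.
1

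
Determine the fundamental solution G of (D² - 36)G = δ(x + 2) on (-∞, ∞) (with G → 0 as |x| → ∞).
-\frac{e^{-6|x + 2|}}{12}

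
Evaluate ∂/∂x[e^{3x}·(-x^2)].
x \left(- 3 x - 2\right) e^{3 x}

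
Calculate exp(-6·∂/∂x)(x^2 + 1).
x^{2} - 12 x + 37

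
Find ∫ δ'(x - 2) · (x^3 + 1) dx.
-12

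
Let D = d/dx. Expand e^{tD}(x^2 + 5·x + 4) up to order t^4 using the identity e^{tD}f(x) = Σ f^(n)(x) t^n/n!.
t^{2} + t \left(2 x + 5\right) + x^{2} + 5 x + 4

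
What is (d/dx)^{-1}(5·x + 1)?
\frac{5 x^{2}}{2} + x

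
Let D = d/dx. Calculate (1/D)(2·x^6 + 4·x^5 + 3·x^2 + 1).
\frac{2 x^{7}}{7} + \frac{2 x^{6}}{3} + x^{3} + x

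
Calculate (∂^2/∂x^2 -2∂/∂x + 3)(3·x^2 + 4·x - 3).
9 x^{2} - 11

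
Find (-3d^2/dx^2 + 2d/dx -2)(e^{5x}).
- 67 e^{5 x}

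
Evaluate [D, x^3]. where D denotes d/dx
3 x^{2}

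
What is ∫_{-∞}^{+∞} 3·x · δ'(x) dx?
-3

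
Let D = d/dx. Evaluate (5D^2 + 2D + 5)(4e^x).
48 e^{x}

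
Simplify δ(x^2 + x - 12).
\frac{\delta(x - 3) + \delta(x + 4)}{7}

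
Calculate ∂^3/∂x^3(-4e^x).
- 4 e^{x}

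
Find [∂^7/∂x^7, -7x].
-49\frac{d^{6}}{dx^{6}}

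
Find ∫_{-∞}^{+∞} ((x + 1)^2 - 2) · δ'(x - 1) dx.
-4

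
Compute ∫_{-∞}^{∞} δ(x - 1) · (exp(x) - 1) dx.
-1 + e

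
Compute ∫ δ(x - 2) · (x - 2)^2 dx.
0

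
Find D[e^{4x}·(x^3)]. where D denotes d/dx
x^{2} \left(4 x + 3\right) e^{4 x}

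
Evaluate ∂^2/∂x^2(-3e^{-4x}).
- 48 e^{- 4 x}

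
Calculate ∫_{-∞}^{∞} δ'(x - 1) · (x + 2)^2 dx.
-6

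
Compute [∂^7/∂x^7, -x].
-7\frac{d^{6}}{dx^{6}}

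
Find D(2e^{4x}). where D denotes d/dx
8 e^{4 x}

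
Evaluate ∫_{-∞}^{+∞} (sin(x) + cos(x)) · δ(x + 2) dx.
- \sin{\left(2 \right)} + \cos{\left(2 \right)}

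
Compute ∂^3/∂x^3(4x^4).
96 x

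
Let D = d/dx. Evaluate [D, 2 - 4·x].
-4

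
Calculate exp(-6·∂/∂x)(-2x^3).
- 2 x^{3} + 36 x^{2} - 216 x + 432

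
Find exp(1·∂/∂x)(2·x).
2 x + 2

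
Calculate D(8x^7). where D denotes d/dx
56 x^{6}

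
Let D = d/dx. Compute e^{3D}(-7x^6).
- 7 x^{6} - 126 x^{5} - 945 x^{4} - 3780 x^{3} - 8505 x^{2} - 10206 x - 5103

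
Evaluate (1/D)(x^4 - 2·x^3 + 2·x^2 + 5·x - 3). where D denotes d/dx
\frac{x^{5}}{5} - \frac{x^{4}}{2} + \frac{2 x^{3}}{3} + \frac{5 x^{2}}{2} - 3 x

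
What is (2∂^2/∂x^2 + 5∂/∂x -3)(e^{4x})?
49 e^{4 x}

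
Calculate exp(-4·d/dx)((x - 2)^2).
x^{2} - 12 x + 36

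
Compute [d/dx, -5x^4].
- 20 x^{3}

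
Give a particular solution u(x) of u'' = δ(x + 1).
\frac{|x + 1|}{2}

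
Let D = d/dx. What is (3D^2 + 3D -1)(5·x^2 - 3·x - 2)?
- 5 x^{2} + 33 x + 23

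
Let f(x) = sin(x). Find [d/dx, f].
\cos{\left(x \right)}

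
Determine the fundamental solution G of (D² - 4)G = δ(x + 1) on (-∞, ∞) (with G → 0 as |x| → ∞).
-\frac{e^{-2|x + 1|}}{4}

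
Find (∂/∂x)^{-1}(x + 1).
\frac{x^{2}}{2} + x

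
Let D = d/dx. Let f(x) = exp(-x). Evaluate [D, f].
- e^{- x}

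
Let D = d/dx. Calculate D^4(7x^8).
11760 x^{4}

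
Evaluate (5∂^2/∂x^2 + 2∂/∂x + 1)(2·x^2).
2 x^{2} + 8 x + 20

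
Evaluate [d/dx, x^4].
4 x^{3}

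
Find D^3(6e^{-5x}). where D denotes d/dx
- 750 e^{- 5 x}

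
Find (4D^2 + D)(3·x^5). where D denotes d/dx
15 x^{3} \left(x + 16\right)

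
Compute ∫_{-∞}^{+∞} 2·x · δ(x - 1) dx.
2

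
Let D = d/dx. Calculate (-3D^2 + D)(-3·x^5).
15 x^{3} \left(12 - x\right)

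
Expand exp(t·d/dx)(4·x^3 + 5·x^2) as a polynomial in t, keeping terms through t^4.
4 t^{3} + t^{2} \left(12 x + 5\right) + 2 t x \left(6 x + 5\right) + 4 x^{3} + 5 x^{2}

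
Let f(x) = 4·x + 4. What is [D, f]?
4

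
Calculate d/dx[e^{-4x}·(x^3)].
x^{2} \left(3 - 4 x\right) e^{- 4 x}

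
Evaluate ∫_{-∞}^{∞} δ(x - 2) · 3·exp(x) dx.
3 e^{2}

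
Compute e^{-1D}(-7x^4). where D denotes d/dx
- 7 x^{4} + 28 x^{3} - 42 x^{2} + 28 x - 7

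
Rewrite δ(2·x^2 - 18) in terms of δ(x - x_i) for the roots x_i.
\frac{\delta(x - 3) + \delta(x + 3)}{12}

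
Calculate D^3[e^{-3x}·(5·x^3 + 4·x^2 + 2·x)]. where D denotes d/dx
3 \left(- 45 x^{3} + 99 x^{2} - 36 x + 4\right) e^{- 3 x}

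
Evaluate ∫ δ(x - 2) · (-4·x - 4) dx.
-12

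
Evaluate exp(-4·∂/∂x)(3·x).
3 x - 12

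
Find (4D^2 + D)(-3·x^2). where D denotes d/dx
- 6 x - 24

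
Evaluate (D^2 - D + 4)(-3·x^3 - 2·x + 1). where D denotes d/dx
- 12 x^{3} + 9 x^{2} - 26 x + 6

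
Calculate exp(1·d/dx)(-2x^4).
- 2 x^{4} - 8 x^{3} - 12 x^{2} - 8 x - 2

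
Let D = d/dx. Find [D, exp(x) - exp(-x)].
2 \cosh{\left(x \right)}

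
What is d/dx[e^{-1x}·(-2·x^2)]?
2 x \left(x - 2\right) e^{- x}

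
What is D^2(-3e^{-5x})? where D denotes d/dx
- 75 e^{- 5 x}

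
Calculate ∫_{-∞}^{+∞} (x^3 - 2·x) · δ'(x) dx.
2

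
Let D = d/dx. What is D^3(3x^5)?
180 x^{2}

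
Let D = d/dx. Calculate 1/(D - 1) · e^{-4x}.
- \frac{e^{- 4 x}}{5}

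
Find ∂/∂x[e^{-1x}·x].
\left(1 - x\right) e^{- x}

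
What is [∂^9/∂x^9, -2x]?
-18\frac{d^{8}}{dx^{8}}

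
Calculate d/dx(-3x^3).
- 9 x^{2}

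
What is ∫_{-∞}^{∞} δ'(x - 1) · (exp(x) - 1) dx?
- e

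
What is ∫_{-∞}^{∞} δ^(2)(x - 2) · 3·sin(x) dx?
- 3 \sin{\left(2 \right)}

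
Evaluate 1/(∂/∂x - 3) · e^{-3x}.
- \frac{e^{- 3 x}}{6}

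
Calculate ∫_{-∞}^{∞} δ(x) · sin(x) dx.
0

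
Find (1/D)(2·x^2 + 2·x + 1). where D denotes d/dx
\frac{2 x^{3}}{3} + x^{2} + x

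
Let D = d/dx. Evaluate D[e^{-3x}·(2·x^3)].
6 x^{2} \left(1 - x\right) e^{- 3 x}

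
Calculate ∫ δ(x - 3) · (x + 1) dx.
4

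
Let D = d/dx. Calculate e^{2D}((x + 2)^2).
x^{2} + 8 x + 16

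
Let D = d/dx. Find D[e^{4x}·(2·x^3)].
x^{2} \left(8 x + 6\right) e^{4 x}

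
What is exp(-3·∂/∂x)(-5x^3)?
- 5 x^{3} + 45 x^{2} - 135 x + 135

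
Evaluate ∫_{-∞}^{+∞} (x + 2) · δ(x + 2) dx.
0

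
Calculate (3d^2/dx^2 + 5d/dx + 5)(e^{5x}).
105 e^{5 x}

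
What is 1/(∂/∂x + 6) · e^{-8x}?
- \frac{e^{- 8 x}}{2}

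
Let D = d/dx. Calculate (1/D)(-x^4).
- \frac{x^{5}}{5}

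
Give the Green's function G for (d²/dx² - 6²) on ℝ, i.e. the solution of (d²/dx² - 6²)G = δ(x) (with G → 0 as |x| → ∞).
-\frac{e^{-6|x|}}{12}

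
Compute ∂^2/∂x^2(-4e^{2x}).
- 16 e^{2 x}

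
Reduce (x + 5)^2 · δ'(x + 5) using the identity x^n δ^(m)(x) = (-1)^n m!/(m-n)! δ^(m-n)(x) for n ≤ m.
0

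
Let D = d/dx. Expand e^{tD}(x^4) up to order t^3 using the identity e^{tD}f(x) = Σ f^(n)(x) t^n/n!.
x \left(4 t^{3} + 6 t^{2} x + 4 t x^{2} + x^{3}\right)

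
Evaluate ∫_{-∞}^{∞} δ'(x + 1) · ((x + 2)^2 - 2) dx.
-2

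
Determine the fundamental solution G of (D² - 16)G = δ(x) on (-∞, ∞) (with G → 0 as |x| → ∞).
-\frac{e^{-4|x|}}{8}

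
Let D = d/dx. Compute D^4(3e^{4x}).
768 e^{4 x}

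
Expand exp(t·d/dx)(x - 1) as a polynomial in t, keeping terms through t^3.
t + x - 1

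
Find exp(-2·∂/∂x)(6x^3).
6 x^{3} - 36 x^{2} + 72 x - 48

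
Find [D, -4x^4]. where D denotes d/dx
- 16 x^{3}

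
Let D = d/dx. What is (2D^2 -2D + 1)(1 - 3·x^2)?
- 3 x^{2} + 12 x - 11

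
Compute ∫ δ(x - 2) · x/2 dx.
1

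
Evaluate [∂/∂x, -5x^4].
- 20 x^{3}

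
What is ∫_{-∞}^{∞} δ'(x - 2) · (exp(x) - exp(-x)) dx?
- 2 \cosh{\left(2 \right)}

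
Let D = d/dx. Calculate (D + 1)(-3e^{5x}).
- 18 e^{5 x}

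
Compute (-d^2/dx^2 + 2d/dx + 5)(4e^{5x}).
- 40 e^{5 x}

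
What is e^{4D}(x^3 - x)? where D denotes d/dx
x^{3} + 12 x^{2} + 47 x + 60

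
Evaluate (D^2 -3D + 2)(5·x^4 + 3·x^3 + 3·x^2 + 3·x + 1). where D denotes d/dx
10 x^{4} - 54 x^{3} + 39 x^{2} + 6 x - 1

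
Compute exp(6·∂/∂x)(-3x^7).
- 3 x^{7} - 126 x^{6} - 2268 x^{5} - 22680 x^{4} - 136080 x^{3} - 489888 x^{2} - 979776 x - 839808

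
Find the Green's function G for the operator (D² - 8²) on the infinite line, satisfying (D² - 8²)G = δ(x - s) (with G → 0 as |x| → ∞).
-\frac{e^{-8|x-s|}}{16}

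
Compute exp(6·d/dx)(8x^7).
8 x^{7} + 336 x^{6} + 6048 x^{5} + 60480 x^{4} + 362880 x^{3} + 1306368 x^{2} + 2612736 x + 2239488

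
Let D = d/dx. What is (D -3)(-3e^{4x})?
- 3 e^{4 x}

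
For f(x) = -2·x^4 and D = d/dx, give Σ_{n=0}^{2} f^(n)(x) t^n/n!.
2 x^{2} \left(- 6 t^{2} - 4 t x - x^{2}\right)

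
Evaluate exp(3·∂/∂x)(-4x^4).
- 4 x^{4} - 48 x^{3} - 216 x^{2} - 432 x - 324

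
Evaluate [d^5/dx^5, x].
5\frac{d^{4}}{dx^{4}}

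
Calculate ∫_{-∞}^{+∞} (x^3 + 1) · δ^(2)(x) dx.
0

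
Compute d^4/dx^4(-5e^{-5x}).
- 3125 e^{- 5 x}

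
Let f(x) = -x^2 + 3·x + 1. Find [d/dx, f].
3 - 2 x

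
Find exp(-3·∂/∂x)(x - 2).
x - 5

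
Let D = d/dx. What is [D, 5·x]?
5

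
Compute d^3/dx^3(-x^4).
- 24 x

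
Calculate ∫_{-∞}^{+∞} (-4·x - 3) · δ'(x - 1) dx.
4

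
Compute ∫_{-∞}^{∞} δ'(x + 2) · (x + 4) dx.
-1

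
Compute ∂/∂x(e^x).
e^{x}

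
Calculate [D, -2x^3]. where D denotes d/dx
- 6 x^{2}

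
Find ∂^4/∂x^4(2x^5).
240 x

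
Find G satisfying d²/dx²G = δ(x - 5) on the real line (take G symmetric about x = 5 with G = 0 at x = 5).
\frac{|x - 5|}{2}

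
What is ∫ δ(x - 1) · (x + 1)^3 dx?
8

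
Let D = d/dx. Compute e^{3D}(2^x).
2^{x + 3}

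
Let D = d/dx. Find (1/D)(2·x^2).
\frac{2 x^{3}}{3}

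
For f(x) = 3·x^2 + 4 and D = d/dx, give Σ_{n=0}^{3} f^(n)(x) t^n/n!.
3 t^{2} + 6 t x + 3 x^{2} + 4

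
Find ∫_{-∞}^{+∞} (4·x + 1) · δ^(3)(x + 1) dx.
0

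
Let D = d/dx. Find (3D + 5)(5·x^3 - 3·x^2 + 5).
25 x^{3} + 30 x^{2} - 18 x + 25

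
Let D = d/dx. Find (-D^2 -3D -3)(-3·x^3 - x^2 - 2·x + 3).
9 x^{3} + 30 x^{2} + 30 x - 1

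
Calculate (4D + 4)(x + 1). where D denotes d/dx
4 x + 8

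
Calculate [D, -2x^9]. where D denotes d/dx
- 18 x^{8}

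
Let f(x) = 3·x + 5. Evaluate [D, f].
3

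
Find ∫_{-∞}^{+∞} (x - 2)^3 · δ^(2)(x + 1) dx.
-18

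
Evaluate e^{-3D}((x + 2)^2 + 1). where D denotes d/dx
x^{2} - 2 x + 2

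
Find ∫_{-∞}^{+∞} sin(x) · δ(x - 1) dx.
\sin{\left(1 \right)}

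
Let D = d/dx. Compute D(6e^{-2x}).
- 12 e^{- 2 x}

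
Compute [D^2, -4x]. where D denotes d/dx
-8D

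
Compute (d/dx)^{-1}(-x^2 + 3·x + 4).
- \frac{x^{3}}{3} + \frac{3 x^{2}}{2} + 4 x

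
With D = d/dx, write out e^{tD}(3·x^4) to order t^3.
3 x \left(4 t^{3} + 6 t^{2} x + 4 t x^{2} + x^{3}\right)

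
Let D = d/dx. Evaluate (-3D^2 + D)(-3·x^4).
12 x^{2} \left(9 - x\right)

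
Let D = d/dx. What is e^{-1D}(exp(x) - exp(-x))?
- e^{1 - x} + e^{x - 1}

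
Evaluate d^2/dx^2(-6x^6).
- 180 x^{4}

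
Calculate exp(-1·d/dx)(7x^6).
7 x^{6} - 42 x^{5} + 105 x^{4} - 140 x^{3} + 105 x^{2} - 42 x + 7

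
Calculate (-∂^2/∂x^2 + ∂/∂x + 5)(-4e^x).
- 20 e^{x}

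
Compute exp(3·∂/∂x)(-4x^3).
- 4 x^{3} - 36 x^{2} - 108 x - 108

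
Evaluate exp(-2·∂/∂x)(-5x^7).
- 5 x^{7} + 70 x^{6} - 420 x^{5} + 1400 x^{4} - 2800 x^{3} + 3360 x^{2} - 2240 x + 640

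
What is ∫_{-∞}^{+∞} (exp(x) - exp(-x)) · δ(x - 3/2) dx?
2 \sinh{\left(\frac{3}{2} \right)}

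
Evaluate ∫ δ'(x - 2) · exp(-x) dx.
e^{-2}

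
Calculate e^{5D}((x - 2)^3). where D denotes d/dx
x^{3} + 9 x^{2} + 27 x + 27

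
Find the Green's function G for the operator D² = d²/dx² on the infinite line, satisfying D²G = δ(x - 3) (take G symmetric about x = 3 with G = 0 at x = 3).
\frac{|x - 3|}{2}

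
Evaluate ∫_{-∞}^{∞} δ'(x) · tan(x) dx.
-1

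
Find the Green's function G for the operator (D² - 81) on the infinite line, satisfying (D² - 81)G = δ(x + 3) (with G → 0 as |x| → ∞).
-\frac{e^{-9|x + 3|}}{18}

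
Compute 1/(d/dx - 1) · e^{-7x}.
- \frac{e^{- 7 x}}{8}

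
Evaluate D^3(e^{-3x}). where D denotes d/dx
- 27 e^{- 3 x}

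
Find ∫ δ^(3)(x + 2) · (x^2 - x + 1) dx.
0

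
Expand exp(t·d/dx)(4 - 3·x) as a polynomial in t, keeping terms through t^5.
- 3 t - 3 x + 4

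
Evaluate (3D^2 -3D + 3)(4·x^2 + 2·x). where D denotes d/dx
12 x^{2} - 18 x + 18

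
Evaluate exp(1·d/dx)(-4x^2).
- 4 x^{2} - 8 x - 4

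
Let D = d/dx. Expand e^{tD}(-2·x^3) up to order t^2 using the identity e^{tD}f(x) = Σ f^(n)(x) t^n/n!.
2 x \left(- 3 t^{2} - 3 t x - x^{2}\right)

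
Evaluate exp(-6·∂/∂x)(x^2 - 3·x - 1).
x^{2} - 15 x + 53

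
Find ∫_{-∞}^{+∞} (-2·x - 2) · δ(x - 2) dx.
-6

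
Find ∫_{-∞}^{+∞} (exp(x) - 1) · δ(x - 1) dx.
-1 + e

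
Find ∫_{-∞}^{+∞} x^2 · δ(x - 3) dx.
9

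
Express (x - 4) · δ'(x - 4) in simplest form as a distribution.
-\delta(x - 4)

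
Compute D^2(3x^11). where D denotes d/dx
330 x^{9}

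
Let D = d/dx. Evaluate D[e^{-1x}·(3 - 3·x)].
3 \left(x - 2\right) e^{- x}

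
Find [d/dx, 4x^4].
16 x^{3}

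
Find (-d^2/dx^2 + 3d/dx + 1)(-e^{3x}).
- e^{3 x}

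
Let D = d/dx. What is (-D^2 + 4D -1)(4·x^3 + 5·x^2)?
- 4 x^{3} + 43 x^{2} + 16 x - 10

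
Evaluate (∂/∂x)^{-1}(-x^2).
- \frac{x^{3}}{3}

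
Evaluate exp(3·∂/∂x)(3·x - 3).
3 x + 6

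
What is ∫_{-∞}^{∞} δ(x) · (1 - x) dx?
1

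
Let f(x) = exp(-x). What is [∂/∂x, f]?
- e^{- x}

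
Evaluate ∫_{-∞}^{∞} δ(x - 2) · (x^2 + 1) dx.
5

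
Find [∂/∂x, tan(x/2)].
\frac{1}{\cos{\left(x \right)} + 1}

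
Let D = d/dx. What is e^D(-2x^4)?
- 2 x^{4} - 8 x^{3} - 12 x^{2} - 8 x - 2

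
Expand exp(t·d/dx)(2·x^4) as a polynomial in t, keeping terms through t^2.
2 x^{2} \left(6 t^{2} + 4 t x + x^{2}\right)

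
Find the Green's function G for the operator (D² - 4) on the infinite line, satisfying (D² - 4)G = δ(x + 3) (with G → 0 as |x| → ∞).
-\frac{e^{-2|x + 3|}}{4}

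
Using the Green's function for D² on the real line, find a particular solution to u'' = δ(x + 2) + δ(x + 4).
\frac{|x + 2|}{2} + \frac{|x + 4|}{2}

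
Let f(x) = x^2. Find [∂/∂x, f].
2 x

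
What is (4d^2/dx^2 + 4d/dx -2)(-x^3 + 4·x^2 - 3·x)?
2 x^{3} - 20 x^{2} + 14 x + 20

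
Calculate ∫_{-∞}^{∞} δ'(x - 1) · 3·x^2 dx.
-6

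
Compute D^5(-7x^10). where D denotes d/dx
- 211680 x^{5}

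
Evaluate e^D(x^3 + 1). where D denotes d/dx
x^{3} + 3 x^{2} + 3 x + 2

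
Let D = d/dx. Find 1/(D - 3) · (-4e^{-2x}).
\frac{4 e^{- 2 x}}{5}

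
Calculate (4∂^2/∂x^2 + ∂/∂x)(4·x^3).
12 x \left(x + 8\right)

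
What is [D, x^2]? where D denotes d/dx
2 x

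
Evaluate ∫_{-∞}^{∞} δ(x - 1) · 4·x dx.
4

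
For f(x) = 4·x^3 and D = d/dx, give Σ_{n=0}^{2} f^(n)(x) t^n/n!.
4 x \left(3 t^{2} + 3 t x + x^{2}\right)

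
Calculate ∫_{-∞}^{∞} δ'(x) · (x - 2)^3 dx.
-12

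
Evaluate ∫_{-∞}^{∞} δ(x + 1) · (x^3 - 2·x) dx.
1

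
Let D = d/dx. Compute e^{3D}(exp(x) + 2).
e^{x + 3} + 2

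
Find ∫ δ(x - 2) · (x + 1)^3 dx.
27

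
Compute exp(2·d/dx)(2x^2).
2 x^{2} + 8 x + 8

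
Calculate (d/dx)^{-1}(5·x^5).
\frac{5 x^{6}}{6}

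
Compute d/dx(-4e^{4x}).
- 16 e^{4 x}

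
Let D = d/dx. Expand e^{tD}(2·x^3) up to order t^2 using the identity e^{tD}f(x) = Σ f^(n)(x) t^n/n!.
2 x \left(3 t^{2} + 3 t x + x^{2}\right)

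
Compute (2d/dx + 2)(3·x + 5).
6 x + 16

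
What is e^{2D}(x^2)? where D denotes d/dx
x^{2} + 4 x + 4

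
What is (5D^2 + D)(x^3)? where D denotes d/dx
3 x \left(x + 10\right)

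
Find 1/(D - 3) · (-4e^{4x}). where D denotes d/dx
- 4 e^{4 x}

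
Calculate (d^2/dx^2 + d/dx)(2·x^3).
6 x \left(x + 2\right)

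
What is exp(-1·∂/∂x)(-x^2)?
- x^{2} + 2 x - 1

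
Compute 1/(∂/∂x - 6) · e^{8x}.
\frac{e^{8 x}}{2}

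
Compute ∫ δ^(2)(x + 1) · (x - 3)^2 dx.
2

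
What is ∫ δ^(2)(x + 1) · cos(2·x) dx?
- 4 \cos{\left(2 \right)}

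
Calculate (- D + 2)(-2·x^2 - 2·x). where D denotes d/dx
2 - 4 x^{2}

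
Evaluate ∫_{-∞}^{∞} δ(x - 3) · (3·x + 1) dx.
10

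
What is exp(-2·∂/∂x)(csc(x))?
\csc{\left(x - 2 \right)}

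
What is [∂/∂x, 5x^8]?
40 x^{7}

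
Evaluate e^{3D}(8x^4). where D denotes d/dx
8 x^{4} + 96 x^{3} + 432 x^{2} + 864 x + 648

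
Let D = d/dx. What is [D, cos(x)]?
- \sin{\left(x \right)}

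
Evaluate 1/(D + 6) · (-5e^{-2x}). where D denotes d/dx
- \frac{5 e^{- 2 x}}{4}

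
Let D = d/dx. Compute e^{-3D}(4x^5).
4 x^{5} - 60 x^{4} + 360 x^{3} - 1080 x^{2} + 1620 x - 972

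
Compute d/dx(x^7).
7 x^{6}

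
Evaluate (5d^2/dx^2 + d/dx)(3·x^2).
6 x + 30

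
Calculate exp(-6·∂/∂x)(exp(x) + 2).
e^{x - 6} + 2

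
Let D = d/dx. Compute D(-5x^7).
- 35 x^{6}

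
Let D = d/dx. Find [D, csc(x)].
- \cot{\left(x \right)} \csc{\left(x \right)}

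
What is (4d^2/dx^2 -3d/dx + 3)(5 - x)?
18 - 3 x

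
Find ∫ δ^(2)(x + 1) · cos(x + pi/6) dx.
- \sin{\left(1 + \frac{\pi}{3} \right)}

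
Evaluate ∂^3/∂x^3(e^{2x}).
8 e^{2 x}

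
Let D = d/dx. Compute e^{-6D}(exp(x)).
e^{x - 6}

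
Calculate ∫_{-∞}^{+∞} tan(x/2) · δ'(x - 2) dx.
- \frac{\tan^{2}{\left(1 \right)}}{2} - \frac{1}{2}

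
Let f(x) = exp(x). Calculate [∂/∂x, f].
e^{x}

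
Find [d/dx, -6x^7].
- 42 x^{6}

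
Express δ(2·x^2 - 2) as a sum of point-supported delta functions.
\frac{\delta(x - 1) + \delta(x + 1)}{4}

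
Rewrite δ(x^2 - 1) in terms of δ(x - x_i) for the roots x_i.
\frac{\delta(x - 1) + \delta(x + 1)}{2}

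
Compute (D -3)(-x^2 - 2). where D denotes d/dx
3 x^{2} - 2 x + 6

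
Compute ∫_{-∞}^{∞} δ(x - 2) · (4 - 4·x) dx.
-4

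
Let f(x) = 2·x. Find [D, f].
2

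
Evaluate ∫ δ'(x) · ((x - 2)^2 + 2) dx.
4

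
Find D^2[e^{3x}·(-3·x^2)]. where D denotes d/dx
\left(- 27 x^{2} - 36 x - 6\right) e^{3 x}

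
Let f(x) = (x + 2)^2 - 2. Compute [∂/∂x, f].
2 x + 4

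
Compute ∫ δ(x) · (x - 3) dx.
-3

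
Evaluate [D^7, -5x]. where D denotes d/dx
-35D^{6}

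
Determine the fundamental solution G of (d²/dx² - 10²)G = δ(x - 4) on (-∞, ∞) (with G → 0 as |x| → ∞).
-\frac{e^{-10|x - 4|}}{20}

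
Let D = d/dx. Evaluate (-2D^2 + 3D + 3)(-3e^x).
- 12 e^{x}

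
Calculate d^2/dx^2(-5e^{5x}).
- 125 e^{5 x}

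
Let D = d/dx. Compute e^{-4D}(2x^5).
2 x^{5} - 40 x^{4} + 320 x^{3} - 1280 x^{2} + 2560 x - 2048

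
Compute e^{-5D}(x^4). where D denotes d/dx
x^{4} - 20 x^{3} + 150 x^{2} - 500 x + 625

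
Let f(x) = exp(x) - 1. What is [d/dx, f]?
e^{x}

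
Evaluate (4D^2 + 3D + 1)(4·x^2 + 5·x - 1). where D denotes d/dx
4 x^{2} + 29 x + 46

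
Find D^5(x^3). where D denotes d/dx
0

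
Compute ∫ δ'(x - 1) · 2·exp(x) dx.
- 2 e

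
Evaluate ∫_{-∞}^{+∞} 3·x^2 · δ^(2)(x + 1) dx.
6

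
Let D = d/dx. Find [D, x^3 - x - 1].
3 x^{2} - 1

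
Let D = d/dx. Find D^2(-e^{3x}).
- 9 e^{3 x}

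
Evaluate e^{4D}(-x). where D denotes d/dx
- x - 4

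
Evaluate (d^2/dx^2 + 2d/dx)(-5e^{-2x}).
0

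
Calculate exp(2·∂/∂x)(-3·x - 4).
- 3 x - 10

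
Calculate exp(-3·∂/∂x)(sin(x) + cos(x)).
\sqrt{2} \cos{\left(- x + \frac{\pi}{4} + 3 \right)}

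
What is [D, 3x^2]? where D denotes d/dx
6 x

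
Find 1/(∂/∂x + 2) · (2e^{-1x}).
2 e^{- x}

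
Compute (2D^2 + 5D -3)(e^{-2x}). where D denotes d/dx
- 5 e^{- 2 x}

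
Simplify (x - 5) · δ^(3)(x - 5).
-3\delta^{(2)}(x - 5)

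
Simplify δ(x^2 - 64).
\frac{\delta(x - 8) + \delta(x + 8)}{16}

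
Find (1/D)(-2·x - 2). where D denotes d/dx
- x^{2} - 2 x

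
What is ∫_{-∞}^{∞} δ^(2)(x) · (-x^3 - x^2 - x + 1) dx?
-2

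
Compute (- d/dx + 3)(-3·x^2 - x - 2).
- 9 x^{2} + 3 x - 5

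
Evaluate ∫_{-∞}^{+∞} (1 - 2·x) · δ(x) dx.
1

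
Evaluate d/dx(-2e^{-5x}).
10 e^{- 5 x}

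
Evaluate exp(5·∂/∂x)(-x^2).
- x^{2} - 10 x - 25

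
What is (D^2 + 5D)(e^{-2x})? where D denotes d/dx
- 6 e^{- 2 x}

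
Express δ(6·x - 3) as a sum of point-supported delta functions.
\frac{\delta(x - 1/2)}{6}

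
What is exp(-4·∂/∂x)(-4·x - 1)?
15 - 4 x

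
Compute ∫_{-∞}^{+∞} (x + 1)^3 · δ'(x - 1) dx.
-12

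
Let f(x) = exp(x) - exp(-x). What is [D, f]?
2 \cosh{\left(x \right)}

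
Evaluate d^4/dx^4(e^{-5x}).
625 e^{- 5 x}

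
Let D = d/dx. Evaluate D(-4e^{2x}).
- 8 e^{2 x}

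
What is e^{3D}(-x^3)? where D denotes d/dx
- x^{3} - 9 x^{2} - 27 x - 27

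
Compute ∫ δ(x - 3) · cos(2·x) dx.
\cos{\left(6 \right)}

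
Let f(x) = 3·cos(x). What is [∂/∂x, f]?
- 3 \sin{\left(x \right)}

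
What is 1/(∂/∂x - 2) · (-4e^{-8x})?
\frac{2 e^{- 8 x}}{5}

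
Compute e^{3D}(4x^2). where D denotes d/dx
4 x^{2} + 24 x + 36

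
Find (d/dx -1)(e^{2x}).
e^{2 x}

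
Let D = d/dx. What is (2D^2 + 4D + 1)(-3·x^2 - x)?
- 3 x^{2} - 25 x - 16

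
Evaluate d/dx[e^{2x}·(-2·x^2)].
4 x \left(- x - 1\right) e^{2 x}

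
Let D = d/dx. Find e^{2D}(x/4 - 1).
\frac{x}{4} - \frac{1}{2}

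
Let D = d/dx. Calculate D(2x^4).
8 x^{3}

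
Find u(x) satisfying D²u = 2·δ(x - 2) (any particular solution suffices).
|x - 2|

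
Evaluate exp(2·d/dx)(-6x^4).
- 6 x^{4} - 48 x^{3} - 144 x^{2} - 192 x - 96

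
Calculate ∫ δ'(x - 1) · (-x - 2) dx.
1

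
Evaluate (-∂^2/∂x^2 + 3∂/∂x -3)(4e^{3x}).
- 12 e^{3 x}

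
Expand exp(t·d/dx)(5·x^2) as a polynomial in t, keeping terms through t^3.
5 t^{2} + 10 t x + 5 x^{2}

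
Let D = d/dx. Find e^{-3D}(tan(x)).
\tan{\left(x - 3 \right)}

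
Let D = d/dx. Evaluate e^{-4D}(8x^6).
8 x^{6} - 192 x^{5} + 1920 x^{4} - 10240 x^{3} + 30720 x^{2} - 49152 x + 32768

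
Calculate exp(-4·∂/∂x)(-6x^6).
- 6 x^{6} + 144 x^{5} - 1440 x^{4} + 7680 x^{3} - 23040 x^{2} + 36864 x - 24576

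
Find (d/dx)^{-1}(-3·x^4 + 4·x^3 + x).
- \frac{3 x^{5}}{5} + x^{4} + \frac{x^{2}}{2}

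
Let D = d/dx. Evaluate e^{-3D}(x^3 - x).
x^{3} - 9 x^{2} + 26 x - 24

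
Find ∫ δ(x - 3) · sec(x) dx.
\sec{\left(3 \right)}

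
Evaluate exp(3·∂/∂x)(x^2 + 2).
x^{2} + 6 x + 11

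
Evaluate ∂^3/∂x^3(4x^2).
0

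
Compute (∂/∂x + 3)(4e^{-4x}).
- 4 e^{- 4 x}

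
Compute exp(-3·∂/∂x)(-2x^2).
- 2 x^{2} + 12 x - 18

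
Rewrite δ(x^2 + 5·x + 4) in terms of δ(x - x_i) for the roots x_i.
\frac{\delta(x + 4) + \delta(x + 1)}{3}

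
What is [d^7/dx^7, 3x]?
21\frac{d^{6}}{dx^{6}}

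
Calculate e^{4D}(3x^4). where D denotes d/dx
3 x^{4} + 48 x^{3} + 288 x^{2} + 768 x + 768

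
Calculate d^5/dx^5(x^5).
120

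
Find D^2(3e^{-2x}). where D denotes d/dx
12 e^{- 2 x}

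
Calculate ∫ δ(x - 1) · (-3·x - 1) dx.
-4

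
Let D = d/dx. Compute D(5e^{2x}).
10 e^{2 x}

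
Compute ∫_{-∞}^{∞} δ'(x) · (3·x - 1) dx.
-3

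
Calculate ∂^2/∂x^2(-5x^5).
- 100 x^{3}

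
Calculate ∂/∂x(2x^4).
8 x^{3}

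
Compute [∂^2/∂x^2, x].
2\frac{d}{dx}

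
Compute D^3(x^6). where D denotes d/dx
120 x^{3}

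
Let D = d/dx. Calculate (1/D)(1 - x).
- \frac{x^{2}}{2} + x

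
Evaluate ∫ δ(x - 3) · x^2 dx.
9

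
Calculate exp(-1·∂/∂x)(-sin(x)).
- \sin{\left(x - 1 \right)}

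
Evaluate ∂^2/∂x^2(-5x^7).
- 210 x^{5}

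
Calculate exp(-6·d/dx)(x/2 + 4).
\frac{x}{2} + 1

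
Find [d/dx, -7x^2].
- 14 x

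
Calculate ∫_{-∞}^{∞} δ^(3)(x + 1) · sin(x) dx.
\cos{\left(1 \right)}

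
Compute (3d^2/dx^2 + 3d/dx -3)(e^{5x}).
87 e^{5 x}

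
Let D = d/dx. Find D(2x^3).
6 x^{2}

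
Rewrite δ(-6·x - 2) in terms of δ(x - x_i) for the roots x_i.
\frac{\delta(x + 1/3)}{6}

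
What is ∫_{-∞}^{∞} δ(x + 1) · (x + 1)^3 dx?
0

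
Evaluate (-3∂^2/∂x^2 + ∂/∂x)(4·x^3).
12 x \left(x - 6\right)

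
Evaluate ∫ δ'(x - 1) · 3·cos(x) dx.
3 \sin{\left(1 \right)}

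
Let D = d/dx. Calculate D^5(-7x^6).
- 5040 x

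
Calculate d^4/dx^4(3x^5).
360 x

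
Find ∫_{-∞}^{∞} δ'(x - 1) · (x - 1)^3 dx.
0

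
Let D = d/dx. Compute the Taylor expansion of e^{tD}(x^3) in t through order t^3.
t^{3} + 3 t^{2} x + 3 t x^{2} + x^{3}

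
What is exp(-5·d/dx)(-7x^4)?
- 7 x^{4} + 140 x^{3} - 1050 x^{2} + 3500 x - 4375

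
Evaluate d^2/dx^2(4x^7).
168 x^{5}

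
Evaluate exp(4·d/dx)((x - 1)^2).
x^{2} + 6 x + 9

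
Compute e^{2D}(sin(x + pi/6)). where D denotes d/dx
\sin{\left(x + \frac{\pi}{6} + 2 \right)}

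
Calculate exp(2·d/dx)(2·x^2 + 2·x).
2 x^{2} + 10 x + 12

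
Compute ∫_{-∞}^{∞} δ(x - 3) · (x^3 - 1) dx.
26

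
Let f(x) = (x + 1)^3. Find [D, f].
3 \left(x + 1\right)^{2}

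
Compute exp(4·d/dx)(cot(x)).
\cot{\left(x + 4 \right)}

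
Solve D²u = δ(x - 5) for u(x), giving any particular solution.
\frac{|x - 5|}{2}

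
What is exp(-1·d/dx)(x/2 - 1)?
\frac{x}{2} - \frac{3}{2}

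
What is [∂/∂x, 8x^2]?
16 x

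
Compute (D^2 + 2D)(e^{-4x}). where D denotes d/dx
8 e^{- 4 x}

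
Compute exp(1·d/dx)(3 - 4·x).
- 4 x - 1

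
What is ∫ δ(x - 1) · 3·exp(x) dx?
3 e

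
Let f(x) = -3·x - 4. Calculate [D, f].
-3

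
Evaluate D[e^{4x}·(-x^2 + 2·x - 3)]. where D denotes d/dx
\left(- 4 x^{2} + 6 x - 10\right) e^{4 x}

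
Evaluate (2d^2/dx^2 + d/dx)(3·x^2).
6 x + 12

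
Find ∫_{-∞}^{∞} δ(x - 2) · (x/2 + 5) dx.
6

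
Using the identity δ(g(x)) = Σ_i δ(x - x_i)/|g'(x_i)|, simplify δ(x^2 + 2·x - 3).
\frac{\delta(x - 1) + \delta(x + 3)}{4}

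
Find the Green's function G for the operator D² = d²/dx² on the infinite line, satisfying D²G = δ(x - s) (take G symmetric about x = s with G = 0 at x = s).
\frac{|x - s|}{2}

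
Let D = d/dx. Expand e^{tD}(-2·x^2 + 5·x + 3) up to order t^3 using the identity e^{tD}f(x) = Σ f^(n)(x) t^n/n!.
- 2 t^{2} - t \left(4 x - 5\right) - 2 x^{2} + 5 x + 3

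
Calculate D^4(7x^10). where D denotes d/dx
35280 x^{6}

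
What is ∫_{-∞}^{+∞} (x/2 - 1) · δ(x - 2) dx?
0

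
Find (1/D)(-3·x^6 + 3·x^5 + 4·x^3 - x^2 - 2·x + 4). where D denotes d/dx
- \frac{3 x^{7}}{7} + \frac{x^{6}}{2} + x^{4} - \frac{x^{3}}{3} - x^{2} + 4 x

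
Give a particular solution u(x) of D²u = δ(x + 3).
\frac{|x + 3|}{2}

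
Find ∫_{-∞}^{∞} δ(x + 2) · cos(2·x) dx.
\cos{\left(4 \right)}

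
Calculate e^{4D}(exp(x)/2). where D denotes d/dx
\frac{e^{x + 4}}{2}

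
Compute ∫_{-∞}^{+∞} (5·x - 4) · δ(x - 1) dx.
1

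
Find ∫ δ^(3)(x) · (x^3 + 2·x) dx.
-6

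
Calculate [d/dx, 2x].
2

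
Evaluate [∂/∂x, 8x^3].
24 x^{2}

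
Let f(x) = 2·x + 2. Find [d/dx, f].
2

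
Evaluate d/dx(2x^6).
12 x^{5}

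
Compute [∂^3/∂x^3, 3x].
9\frac{d^{2}}{dx^{2}}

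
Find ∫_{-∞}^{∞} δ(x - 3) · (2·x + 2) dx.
8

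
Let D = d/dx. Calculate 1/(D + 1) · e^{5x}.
\frac{e^{5 x}}{6}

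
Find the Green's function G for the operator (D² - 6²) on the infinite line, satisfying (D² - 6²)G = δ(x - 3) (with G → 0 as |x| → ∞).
-\frac{e^{-6|x - 3|}}{12}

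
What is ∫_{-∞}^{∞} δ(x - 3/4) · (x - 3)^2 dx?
\frac{81}{16}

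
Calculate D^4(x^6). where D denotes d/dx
360 x^{2}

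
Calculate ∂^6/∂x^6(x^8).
20160 x^{2}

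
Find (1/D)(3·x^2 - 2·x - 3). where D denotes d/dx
x^{3} - x^{2} - 3 x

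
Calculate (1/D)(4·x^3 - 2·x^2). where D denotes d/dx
x^{4} - \frac{2 x^{3}}{3}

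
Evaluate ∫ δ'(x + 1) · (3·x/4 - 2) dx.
- \frac{3}{4}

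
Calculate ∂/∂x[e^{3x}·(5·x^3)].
15 x^{2} \left(x + 1\right) e^{3 x}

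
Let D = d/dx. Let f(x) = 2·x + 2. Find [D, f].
2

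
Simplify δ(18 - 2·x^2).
\frac{\delta(x - 3) + \delta(x + 3)}{12}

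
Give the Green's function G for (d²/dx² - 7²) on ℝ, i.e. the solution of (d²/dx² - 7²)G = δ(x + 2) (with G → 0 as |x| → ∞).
-\frac{e^{-7|x + 2|}}{14}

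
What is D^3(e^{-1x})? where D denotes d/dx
- e^{- x}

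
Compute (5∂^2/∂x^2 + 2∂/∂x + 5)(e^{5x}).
140 e^{5 x}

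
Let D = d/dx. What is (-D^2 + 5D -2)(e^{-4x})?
- 38 e^{- 4 x}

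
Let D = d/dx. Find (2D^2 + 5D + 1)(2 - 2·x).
- 2 x - 8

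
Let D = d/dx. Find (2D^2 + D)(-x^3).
3 x \left(- x - 4\right)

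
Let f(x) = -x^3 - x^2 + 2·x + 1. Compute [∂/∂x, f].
- 3 x^{2} - 2 x + 2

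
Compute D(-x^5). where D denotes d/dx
- 5 x^{4}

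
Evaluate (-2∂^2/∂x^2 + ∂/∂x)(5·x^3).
15 x \left(x - 4\right)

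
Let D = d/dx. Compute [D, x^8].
8 x^{7}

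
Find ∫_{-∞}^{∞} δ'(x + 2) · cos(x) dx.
- \sin{\left(2 \right)}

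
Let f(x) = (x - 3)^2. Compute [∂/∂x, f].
2 x - 6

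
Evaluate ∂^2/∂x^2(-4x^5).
- 80 x^{3}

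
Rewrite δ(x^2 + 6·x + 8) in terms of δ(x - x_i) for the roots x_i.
\frac{\delta(x + 4) + \delta(x + 2)}{2}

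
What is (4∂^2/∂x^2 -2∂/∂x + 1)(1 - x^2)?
- x^{2} + 4 x - 7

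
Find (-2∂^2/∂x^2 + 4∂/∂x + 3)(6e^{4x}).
- 78 e^{4 x}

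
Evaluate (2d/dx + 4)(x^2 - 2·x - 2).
4 x^{2} - 4 x - 12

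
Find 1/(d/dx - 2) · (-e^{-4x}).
\frac{e^{- 4 x}}{6}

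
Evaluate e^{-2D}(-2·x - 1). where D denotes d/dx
3 - 2 x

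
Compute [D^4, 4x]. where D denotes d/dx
16D^{3}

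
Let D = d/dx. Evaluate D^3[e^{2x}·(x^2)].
\left(8 x^{2} + 24 x + 12\right) e^{2 x}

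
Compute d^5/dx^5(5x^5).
600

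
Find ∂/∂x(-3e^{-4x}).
12 e^{- 4 x}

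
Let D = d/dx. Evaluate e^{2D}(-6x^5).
- 6 x^{5} - 60 x^{4} - 240 x^{3} - 480 x^{2} - 480 x - 192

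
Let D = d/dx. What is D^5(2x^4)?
0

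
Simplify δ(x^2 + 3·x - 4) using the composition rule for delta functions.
\frac{\delta(x - 1) + \delta(x + 4)}{5}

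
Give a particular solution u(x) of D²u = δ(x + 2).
\frac{|x + 2|}{2}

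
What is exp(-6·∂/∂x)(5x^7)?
5 x^{7} - 210 x^{6} + 3780 x^{5} - 37800 x^{4} + 226800 x^{3} - 816480 x^{2} + 1632960 x - 1399680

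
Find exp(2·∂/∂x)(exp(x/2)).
e^{\frac{x}{2} + 1}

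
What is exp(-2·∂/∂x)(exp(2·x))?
e^{2 x - 4}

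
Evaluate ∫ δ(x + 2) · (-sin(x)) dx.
\sin{\left(2 \right)}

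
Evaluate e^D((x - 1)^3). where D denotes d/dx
x^{3}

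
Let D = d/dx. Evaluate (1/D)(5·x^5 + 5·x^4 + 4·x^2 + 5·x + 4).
\frac{5 x^{6}}{6} + x^{5} + \frac{4 x^{3}}{3} + \frac{5 x^{2}}{2} + 4 x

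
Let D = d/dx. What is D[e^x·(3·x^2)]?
3 x \left(x + 2\right) e^{x}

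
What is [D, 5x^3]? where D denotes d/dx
15 x^{2}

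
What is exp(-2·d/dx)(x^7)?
x^{7} - 14 x^{6} + 84 x^{5} - 280 x^{4} + 560 x^{3} - 672 x^{2} + 448 x - 128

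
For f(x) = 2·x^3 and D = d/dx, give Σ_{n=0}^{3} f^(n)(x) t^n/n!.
2 t^{3} + 6 t^{2} x + 6 t x^{2} + 2 x^{3}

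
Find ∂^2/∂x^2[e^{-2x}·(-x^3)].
2 x \left(- 2 x^{2} + 6 x - 3\right) e^{- 2 x}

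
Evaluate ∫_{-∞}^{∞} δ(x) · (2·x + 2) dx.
2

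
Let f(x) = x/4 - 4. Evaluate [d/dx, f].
\frac{1}{4}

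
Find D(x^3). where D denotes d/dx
3 x^{2}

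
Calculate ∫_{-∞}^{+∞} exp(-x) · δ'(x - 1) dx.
e^{-1}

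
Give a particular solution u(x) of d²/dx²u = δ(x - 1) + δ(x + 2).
\frac{|x - 1|}{2} + \frac{|x + 2|}{2}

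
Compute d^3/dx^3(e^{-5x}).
- 125 e^{- 5 x}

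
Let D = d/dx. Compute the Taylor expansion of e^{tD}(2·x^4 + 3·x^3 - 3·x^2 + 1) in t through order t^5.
2 t^{4} + t^{3} \left(8 x + 3\right) + t^{2} \left(12 x^{2} + 9 x - 3\right) + t x \left(8 x^{2} + 9 x - 6\right) + 2 x^{4} + 3 x^{3} - 3 x^{2} + 1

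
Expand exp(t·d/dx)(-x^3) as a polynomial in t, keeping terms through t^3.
- t^{3} - 3 t^{2} x - 3 t x^{2} - x^{3}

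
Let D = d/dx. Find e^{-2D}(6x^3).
6 x^{3} - 36 x^{2} + 72 x - 48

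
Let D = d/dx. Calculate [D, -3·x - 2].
-3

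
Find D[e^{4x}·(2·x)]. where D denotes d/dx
\left(8 x + 2\right) e^{4 x}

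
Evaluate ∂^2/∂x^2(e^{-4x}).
16 e^{- 4 x}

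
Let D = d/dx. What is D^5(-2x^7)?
- 5040 x^{2}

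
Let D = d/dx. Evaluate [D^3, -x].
-3D^{2}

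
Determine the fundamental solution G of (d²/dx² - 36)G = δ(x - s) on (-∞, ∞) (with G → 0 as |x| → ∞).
-\frac{e^{-6|x-s|}}{12}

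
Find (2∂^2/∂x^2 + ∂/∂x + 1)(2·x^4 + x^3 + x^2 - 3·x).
2 x^{4} + 9 x^{3} + 52 x^{2} + 11 x + 1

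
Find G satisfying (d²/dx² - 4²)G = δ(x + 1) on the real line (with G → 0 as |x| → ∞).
-\frac{e^{-4|x + 1|}}{8}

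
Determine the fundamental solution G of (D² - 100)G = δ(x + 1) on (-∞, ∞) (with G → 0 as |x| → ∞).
-\frac{e^{-10|x + 1|}}{20}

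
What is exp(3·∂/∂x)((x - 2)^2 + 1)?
x^{2} + 2 x + 2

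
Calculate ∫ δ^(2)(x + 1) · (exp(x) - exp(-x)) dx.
- 2 \sinh{\left(1 \right)}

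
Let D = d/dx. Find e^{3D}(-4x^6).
- 4 x^{6} - 72 x^{5} - 540 x^{4} - 2160 x^{3} - 4860 x^{2} - 5832 x - 2916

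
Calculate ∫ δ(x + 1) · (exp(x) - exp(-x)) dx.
- 2 \sinh{\left(1 \right)}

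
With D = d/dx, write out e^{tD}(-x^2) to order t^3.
- t^{2} - 2 t x - x^{2}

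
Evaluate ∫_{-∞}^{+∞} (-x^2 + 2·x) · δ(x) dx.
0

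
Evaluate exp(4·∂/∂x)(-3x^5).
- 3 x^{5} - 60 x^{4} - 480 x^{3} - 1920 x^{2} - 3840 x - 3072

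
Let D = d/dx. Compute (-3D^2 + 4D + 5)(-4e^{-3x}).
136 e^{- 3 x}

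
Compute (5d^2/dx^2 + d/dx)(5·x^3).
15 x \left(x + 10\right)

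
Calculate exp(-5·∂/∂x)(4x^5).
4 x^{5} - 100 x^{4} + 1000 x^{3} - 5000 x^{2} + 12500 x - 12500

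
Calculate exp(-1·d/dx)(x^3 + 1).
x \left(x^{2} - 3 x + 3\right)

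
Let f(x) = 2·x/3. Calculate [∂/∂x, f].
\frac{2}{3}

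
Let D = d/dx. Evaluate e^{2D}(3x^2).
3 x^{2} + 12 x + 12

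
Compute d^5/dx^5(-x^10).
- 30240 x^{5}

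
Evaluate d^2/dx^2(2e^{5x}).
50 e^{5 x}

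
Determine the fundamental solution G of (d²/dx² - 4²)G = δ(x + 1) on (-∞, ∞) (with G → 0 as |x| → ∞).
-\frac{e^{-4|x + 1|}}{8}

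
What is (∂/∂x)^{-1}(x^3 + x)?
\frac{x^{4}}{4} + \frac{x^{2}}{2}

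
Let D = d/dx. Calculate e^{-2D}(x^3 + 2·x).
x^{3} - 6 x^{2} + 14 x - 12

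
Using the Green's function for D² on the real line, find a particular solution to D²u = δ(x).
\frac{|x|}{2}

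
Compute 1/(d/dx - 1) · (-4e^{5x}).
- e^{5 x}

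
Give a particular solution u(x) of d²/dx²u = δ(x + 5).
\frac{|x + 5|}{2}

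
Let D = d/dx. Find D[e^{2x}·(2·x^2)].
4 x \left(x + 1\right) e^{2 x}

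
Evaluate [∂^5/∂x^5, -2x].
-10\frac{d^{4}}{dx^{4}}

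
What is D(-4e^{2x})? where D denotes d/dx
- 8 e^{2 x}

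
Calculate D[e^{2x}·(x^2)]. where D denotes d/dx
2 x \left(x + 1\right) e^{2 x}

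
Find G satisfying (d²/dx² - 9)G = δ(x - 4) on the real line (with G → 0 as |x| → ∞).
-\frac{e^{-3|x - 4|}}{6}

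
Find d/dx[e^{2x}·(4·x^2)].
8 x \left(x + 1\right) e^{2 x}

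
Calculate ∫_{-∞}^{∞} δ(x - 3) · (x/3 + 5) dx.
6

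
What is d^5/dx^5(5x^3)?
0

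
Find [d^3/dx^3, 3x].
9\frac{d^{2}}{dx^{2}}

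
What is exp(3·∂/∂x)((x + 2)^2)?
x^{2} + 10 x + 25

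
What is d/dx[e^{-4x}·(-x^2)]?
2 x \left(2 x - 1\right) e^{- 4 x}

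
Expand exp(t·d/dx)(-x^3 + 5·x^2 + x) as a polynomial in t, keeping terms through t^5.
- t^{3} + t^{2} \left(5 - 3 x\right) + t \left(- 3 x^{2} + 10 x + 1\right) - x^{3} + 5 x^{2} + x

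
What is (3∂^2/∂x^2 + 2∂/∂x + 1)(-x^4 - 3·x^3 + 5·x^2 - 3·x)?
- x^{4} - 11 x^{3} - 49 x^{2} - 37 x + 24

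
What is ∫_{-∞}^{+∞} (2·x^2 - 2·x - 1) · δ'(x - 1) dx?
-2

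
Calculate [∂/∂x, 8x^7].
56 x^{6}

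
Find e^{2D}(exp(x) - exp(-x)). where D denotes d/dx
2 \sinh{\left(x + 2 \right)}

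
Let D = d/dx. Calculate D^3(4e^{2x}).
32 e^{2 x}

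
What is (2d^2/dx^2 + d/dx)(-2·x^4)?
8 x^{2} \left(- x - 6\right)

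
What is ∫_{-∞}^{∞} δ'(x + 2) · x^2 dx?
4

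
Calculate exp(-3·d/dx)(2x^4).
2 x^{4} - 24 x^{3} + 108 x^{2} - 216 x + 162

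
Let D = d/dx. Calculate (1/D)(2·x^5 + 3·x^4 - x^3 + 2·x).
\frac{x^{6}}{3} + \frac{3 x^{5}}{5} - \frac{x^{4}}{4} + x^{2}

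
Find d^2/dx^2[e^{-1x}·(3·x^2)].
3 \left(x^{2} - 4 x + 2\right) e^{- x}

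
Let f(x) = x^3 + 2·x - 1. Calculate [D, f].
3 x^{2} + 2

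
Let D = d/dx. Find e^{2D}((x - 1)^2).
x^{2} + 2 x + 1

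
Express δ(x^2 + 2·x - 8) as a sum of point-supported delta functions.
\frac{\delta(x + 4) + \delta(x - 2)}{6}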